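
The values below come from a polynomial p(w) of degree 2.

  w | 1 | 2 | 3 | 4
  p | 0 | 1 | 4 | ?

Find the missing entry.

The 3 known values determine p uniquely (degree ≤ 2).
Evaluate each Lagrange basis at w = 4:
L_0(4) = (2)·(1)/[(-1)·(-2)] = 1
L_1(4) = (3)·(1)/[(1)·(-1)] = -3
L_2(4) = (3)·(2)/[(2)·(1)] = 3
Sum: 0 + 1·(-3) + 4·(3) = 9

9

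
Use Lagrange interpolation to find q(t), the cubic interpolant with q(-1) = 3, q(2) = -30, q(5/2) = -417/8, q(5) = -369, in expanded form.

Build the Lagrange basis polynomials:
L_0(t) = (t - 2)(t - 5/2)(t - 5) / [-63] = -(1/63)t^3 + (19/126)t^2 - (55/126)t + 25/63
L_1(t) = (t + 1)(t - 5/2)(t - 5) / [9/2] = (2/9)t^3 - (13/9)t^2 + (10/9)t + 25/9
L_2(t) = (t + 1)(t - 2)(t - 5) / [-35/8] = -(8/35)t^3 + (48/35)t^2 - (24/35)t - 16/7
L_3(t) = (t + 1)(t - 2)(t - 5/2) / [45] = (1/45)t^3 - (7/90)t^2 + (1/90)t + 1/9
q(t) = 3·L_0 + (-30)·L_1 + (-417/8)·L_2 + (-369)·L_3
  3·L_0(t) = -(1/21)t^3 + (19/42)t^2 - (55/42)t + 25/21
  (-30)·L_1(t) = -(20/3)t^3 + (130/3)t^2 - (100/3)t - 250/3
  (-417/8)·L_2(t) = (417/35)t^3 - (2502/35)t^2 + (1251/35)t + 834/7
  (-369)·L_3(t) = -(41/5)t^3 + (287/10)t^2 - (41/10)t - 41
Adding term by term: -3t^3 + t^2 - 3t - 4

q(t) = -3t^3 + t^2 - 3t - 4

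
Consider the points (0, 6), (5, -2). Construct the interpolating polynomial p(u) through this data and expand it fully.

Build the Lagrange basis polynomials:
L_0(u) = (u - 5) / [-5] = -(1/5)u + 1
L_1(u) = u / [5] = (1/5)u
p(u) = 6·L_0 + (-2)·L_1
  6·L_0(u) = -(6/5)u + 6
  (-2)·L_1(u) = -(2/5)u
Adding term by term: -(8/5)u + 6

p(u) = -(8/5)u + 6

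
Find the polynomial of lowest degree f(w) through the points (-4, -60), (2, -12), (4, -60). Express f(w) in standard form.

f(w) = -4w^2 + 4

Build the Lagrange basis polynomials:
L_0(w) = (w - 2)(w - 4) / [48] = (1/48)w^2 - (1/8)w + 1/6
L_1(w) = (w + 4)(w - 4) / [-12] = -(1/12)w^2 + 4/3
L_2(w) = (w + 4)(w - 2) / [16] = (1/16)w^2 + (1/8)w - 1/2
f(w) = (-60)·L_0 + (-12)·L_1 + (-60)·L_2
  (-60)·L_0(w) = -(5/4)w^2 + (15/2)w - 10
  (-12)·L_1(w) = w^2 - 16
  (-60)·L_2(w) = -(15/4)w^2 - (15/2)w + 30
Adding term by term: -4w^2 + 4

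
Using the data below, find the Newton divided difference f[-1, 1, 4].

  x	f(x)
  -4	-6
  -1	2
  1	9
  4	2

f[-1,1] = (9 - 2) / (1 - (-1)) = 7/2
f[1,4] = (2 - 9) / (4 - 1) = -7/3
f[-1,1,4] = (-7/3 - 7/2) / (4 - (-1)) = -7/6

-7/6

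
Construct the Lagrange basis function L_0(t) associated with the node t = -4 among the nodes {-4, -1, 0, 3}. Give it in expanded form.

L_0(t) = -(1/84)t^3 + (1/42)t^2 + (1/28)t

L_0(t) = (t + 1)t(t - 3) / [(-3)·(-4)·(-7)]
       = (t^3 - 2t^2 - 3t) / (-84)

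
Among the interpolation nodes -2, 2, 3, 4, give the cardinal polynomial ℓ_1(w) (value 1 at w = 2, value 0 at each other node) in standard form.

ℓ_1(w) = (1/8)w^3 - (5/8)w^2 - (1/4)w + 3

ℓ_1(w) = (w + 2)(w - 3)(w - 4) / [(4)·(-1)·(-2)]
       = (w^3 - 5w^2 - 2w + 24) / (8)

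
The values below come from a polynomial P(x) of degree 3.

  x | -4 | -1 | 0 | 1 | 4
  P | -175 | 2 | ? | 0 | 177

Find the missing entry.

The 4 known values determine P uniquely (degree ≤ 3).
Evaluate each Lagrange basis at x = 0:
L_0(0) = (1)·(-1)·(-4)/[(-3)·(-5)·(-8)] = -1/30
L_1(0) = (4)·(-1)·(-4)/[(3)·(-2)·(-5)] = 8/15
L_2(0) = (4)·(1)·(-4)/[(5)·(2)·(-3)] = 8/15
L_3(0) = (4)·(1)·(-1)/[(8)·(5)·(3)] = -1/30
Sum: (-175)·(-1/30) + 2·(8/15) + 0 + 177·(-1/30) = 1

1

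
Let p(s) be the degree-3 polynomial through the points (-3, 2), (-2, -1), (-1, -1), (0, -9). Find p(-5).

Evaluate each Lagrange basis at s = -5:
L_0(-5) = (-3)·(-4)·(-5)/[(-1)·(-2)·(-3)] = 10
L_1(-5) = (-2)·(-4)·(-5)/[(1)·(-1)·(-2)] = -20
L_2(-5) = (-2)·(-3)·(-5)/[(2)·(1)·(-1)] = 15
L_3(-5) = (-2)·(-3)·(-4)/[(3)·(2)·(1)] = -4
Sum: 2·(10) + (-1)·(-20) + (-1)·(15) + (-9)·(-4) = 61

61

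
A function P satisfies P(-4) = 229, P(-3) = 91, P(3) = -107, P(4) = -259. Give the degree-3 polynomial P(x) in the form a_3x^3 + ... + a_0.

Build the Lagrange basis polynomials:
L_0(x) = (x + 3)(x - 3)(x - 4) / [-56] = -(1/56)x^3 + (1/14)x^2 + (9/56)x - 9/14
L_1(x) = (x + 4)(x - 3)(x - 4) / [42] = (1/42)x^3 - (1/14)x^2 - (8/21)x + 8/7
L_2(x) = (x + 4)(x + 3)(x - 4) / [-42] = -(1/42)x^3 - (1/14)x^2 + (8/21)x + 8/7
L_3(x) = (x + 4)(x + 3)(x - 3) / [56] = (1/56)x^3 + (1/14)x^2 - (9/56)x - 9/14
P(x) = 229·L_0 + 91·L_1 + (-107)·L_2 + (-259)·L_3
  229·L_0(x) = -(229/56)x^3 + (229/14)x^2 + (2061/56)x - 2061/14
  91·L_1(x) = (13/6)x^3 - (13/2)x^2 - (104/3)x + 104
  (-107)·L_2(x) = (107/42)x^3 + (107/14)x^2 - (856/21)x - 856/7
  (-259)·L_3(x) = -(37/8)x^3 - (37/2)x^2 + (333/8)x + 333/2
Adding term by term: -4x^3 - x^2 + 3x + 1

P(x) = -4x^3 - x^2 + 3x + 1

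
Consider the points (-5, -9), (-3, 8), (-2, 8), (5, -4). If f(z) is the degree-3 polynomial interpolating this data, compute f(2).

L_0(2) = (5)·(4)·(-3)/[(-2)·(-3)·(-10)] = 1
L_1(2) = (7)·(4)·(-3)/[(2)·(-1)·(-8)] = -21/4
L_2(2) = (7)·(5)·(-3)/[(3)·(1)·(-7)] = 5
L_3(2) = (7)·(5)·(4)/[(10)·(8)·(7)] = 1/4
Sum: (-9)·(1) + 8·(-21/4) + 8·(5) + (-4)·(1/4) = -12

-12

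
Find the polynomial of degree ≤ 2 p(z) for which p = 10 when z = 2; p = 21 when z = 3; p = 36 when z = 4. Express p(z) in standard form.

Build the Lagrange basis polynomials:
L_0(z) = (z - 3)(z - 4) / [2] = (1/2)z^2 - (7/2)z + 6
L_1(z) = (z - 2)(z - 4) / [-1] = -z^2 + 6z - 8
L_2(z) = (z - 2)(z - 3) / [2] = (1/2)z^2 - (5/2)z + 3
p(z) = 10·L_0 + 21·L_1 + 36·L_2
  10·L_0(z) = 5z^2 - 35z + 60
  21·L_1(z) = -21z^2 + 126z - 168
  36·L_2(z) = 18z^2 - 90z + 108
Adding term by term: 2z^2 + z

p(z) = 2z^2 + z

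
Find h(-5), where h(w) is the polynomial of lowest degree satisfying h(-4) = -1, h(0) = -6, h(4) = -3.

3/2

Using Newton's divided-difference form:
h[-4,0] = (-6 - (-1)) / (0 - (-4)) = -5/4
h[0,4] = (-3 - (-6)) / (4 - 0) = 3/4
h[-4,0,4] = (3/4 - (-5/4)) / (4 - (-4)) = 1/4
h(-5) = -1 + (-5/4)·(-1) + (1/4)·(-1)·(-5) = 3/2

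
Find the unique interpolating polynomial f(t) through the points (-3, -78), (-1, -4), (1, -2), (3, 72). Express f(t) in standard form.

L_0(t) = (t + 1)(t - 1)(t - 3) / [-48] = -(1/48)t^3 + (1/16)t^2 + (1/48)t - 1/16
L_1(t) = (t + 3)(t - 1)(t - 3) / [16] = (1/16)t^3 - (1/16)t^2 - (9/16)t + 9/16
L_2(t) = (t + 3)(t + 1)(t - 3) / [-16] = -(1/16)t^3 - (1/16)t^2 + (9/16)t + 9/16
L_3(t) = (t + 3)(t + 1)(t - 1) / [48] = (1/48)t^3 + (1/16)t^2 - (1/48)t - 1/16
f(t) = (-78)·L_0 + (-4)·L_1 + (-2)·L_2 + 72·L_3
  (-78)·L_0(t) = (13/8)t^3 - (39/8)t^2 - (13/8)t + 39/8
  (-4)·L_1(t) = -(1/4)t^3 + (1/4)t^2 + (9/4)t - 9/4
  (-2)·L_2(t) = (1/8)t^3 + (1/8)t^2 - (9/8)t - 9/8
  72·L_3(t) = (3/2)t^3 + (9/2)t^2 - (3/2)t - 9/2
Adding term by term: 3t^3 - 2t - 3

f(t) = 3t^3 - 2t - 3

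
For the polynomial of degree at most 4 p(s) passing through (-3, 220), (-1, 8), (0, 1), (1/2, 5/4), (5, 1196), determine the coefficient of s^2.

L_0(s) = (s + 1)s(s - 1/2)(s - 5) / [168] = (1/168)s^4 - (3/112)s^3 - (1/56)s^2 + (5/336)s
L_1(s) = (s + 3)s(s - 1/2)(s - 5) / [-18] = -(1/18)s^4 + (5/36)s^3 + (7/9)s^2 - (5/12)s
L_2(s) = (s + 3)(s + 1)(s - 1/2)(s - 5) / [15/2] = (2/15)s^4 - (1/5)s^3 - (11/5)s^2 - (13/15)s + 1
L_3(s) = (s + 3)(s + 1)s(s - 5) / [-189/16] = -(16/189)s^4 + (16/189)s^3 + (272/189)s^2 + (80/63)s
L_4(s) = (s + 3)(s + 1)s(s - 1/2) / [1080] = (1/1080)s^4 + (7/2160)s^3 + (1/1080)s^2 - (1/720)s
p(s) = 220·L_0 + 8·L_1 + 1·L_2 + (5/4)·L_3 + 1196·L_4
Only the coefficient of s^2 is needed; take it from each L_i and combine:
220·(-1/56) + 8·(7/9) + 1·(-11/5) + (5/4)·(272/189) + 1196·(1/1080) = 3

3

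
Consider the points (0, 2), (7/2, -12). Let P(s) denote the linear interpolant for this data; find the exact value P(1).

Evaluate each Lagrange basis at s = 1:
L_0(1) = (-5/2)/[(-7/2)] = 5/7
L_1(1) = (1)/[(7/2)] = 2/7
Sum: 2·(5/7) + (-12)·(2/7) = -2

-2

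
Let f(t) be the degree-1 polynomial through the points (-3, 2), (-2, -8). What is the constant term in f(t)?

-28

L_0(t) = (t + 2) / [-1] = -t - 2
L_1(t) = (t + 3) / [1] = t + 3
f(t) = 2·L_0 + (-8)·L_1
Only the constant term is needed; take it from each L_i and combine:
2·(-2) + (-8)·(3) = -28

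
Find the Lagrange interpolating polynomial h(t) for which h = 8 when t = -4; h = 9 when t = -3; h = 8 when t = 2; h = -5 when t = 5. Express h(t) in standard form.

h(t) = -(19/540)t^3 - (203/540)t^2 - (89/270)t + 94/9

Build the Lagrange basis polynomials:
L_0(t) = (t + 3)(t - 2)(t - 5) / [-54] = -(1/54)t^3 + (2/27)t^2 + (11/54)t - 5/9
L_1(t) = (t + 4)(t - 2)(t - 5) / [40] = (1/40)t^3 - (3/40)t^2 - (9/20)t + 1
L_2(t) = (t + 4)(t + 3)(t - 5) / [-90] = -(1/90)t^3 - (1/45)t^2 + (23/90)t + 2/3
L_3(t) = (t + 4)(t + 3)(t - 2) / [216] = (1/216)t^3 + (5/216)t^2 - (1/108)t - 1/9
h(t) = 8·L_0 + 9·L_1 + 8·L_2 + (-5)·L_3
  8·L_0(t) = -(4/27)t^3 + (16/27)t^2 + (44/27)t - 40/9
  9·L_1(t) = (9/40)t^3 - (27/40)t^2 - (81/20)t + 9
  8·L_2(t) = -(4/45)t^3 - (8/45)t^2 + (92/45)t + 16/3
  (-5)·L_3(t) = -(5/216)t^3 - (25/216)t^2 + (5/108)t + 5/9
Adding term by term: -(19/540)t^3 - (203/540)t^2 - (89/270)t + 94/9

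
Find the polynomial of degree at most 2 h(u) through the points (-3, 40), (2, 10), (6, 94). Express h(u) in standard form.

h(u) = 3u^2 - 3u + 4

Newton's divided differences:
h[-3,2] = (10 - 40) / (2 - (-3)) = -6
h[2,6] = (94 - 10) / (6 - 2) = 21
h[-3,2,6] = (21 - (-6)) / (6 - (-3)) = 3
h(u) = 40 + (-6)·(u + 3) + 3·(u + 3)(u - 2)
Expanding: h(u) = 3u^2 - 3u + 4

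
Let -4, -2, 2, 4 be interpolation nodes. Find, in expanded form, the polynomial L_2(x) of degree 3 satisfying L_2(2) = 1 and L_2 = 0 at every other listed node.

L_2(x) = (x + 4)(x + 2)(x - 4) / [(6)·(4)·(-2)]
       = (x^3 + 2x^2 - 16x - 32) / (-48)

L_2(x) = -(1/48)x^3 - (1/24)x^2 + (1/3)x + 2/3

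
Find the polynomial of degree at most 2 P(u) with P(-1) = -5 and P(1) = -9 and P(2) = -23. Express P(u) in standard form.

L_0(u) = (u - 1)(u - 2) / [6] = (1/6)u^2 - (1/2)u + 1/3
L_1(u) = (u + 1)(u - 2) / [-2] = -(1/2)u^2 + (1/2)u + 1
L_2(u) = (u + 1)(u - 1) / [3] = (1/3)u^2 - 1/3
P(u) = (-5)·L_0 + (-9)·L_1 + (-23)·L_2
  (-5)·L_0(u) = -(5/6)u^2 + (5/2)u - 5/3
  (-9)·L_1(u) = (9/2)u^2 - (9/2)u - 9
  (-23)·L_2(u) = -(23/3)u^2 + 23/3
Adding term by term: -4u^2 - 2u - 3

P(u) = -4u^2 - 2u - 3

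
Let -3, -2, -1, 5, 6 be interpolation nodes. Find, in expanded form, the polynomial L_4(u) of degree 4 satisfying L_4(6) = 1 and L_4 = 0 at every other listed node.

L_4(u) = (1/504)u^4 + (1/504)u^3 - (19/504)u^2 - (7/72)u - 5/84

L_4(u) = (u + 3)(u + 2)(u + 1)(u - 5) / [(9)·(8)·(7)·(1)]
       = (u^4 + u^3 - 19u^2 - 49u - 30) / (504)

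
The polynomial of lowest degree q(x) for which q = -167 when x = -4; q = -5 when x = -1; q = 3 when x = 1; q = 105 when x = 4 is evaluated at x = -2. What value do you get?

Using Newton's divided-difference form:
q[-4,-1] = (-5 - (-167)) / (-1 - (-4)) = 54
q[-1,1] = (3 - (-5)) / (1 - (-1)) = 4
q[1,4] = (105 - 3) / (4 - 1) = 34
q[-4,-1,1] = (4 - 54) / (1 - (-4)) = -10
q[-1,1,4] = (34 - 4) / (4 - (-1)) = 6
q[-4,-1,1,4] = (6 - (-10)) / (4 - (-4)) = 2
q(-2) = -167 + 54·(2) + (-10)·(2)·(-1) + 2·(2)·(-1)·(-3) = -27

-27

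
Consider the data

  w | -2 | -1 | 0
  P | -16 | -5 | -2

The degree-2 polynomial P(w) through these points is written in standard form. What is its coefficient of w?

-1

Build the Lagrange basis polynomials:
L_0(w) = (w + 1)w / [2] = (1/2)w^2 + (1/2)w
L_1(w) = (w + 2)w / [-1] = -w^2 - 2w
L_2(w) = (w + 2)(w + 1) / [2] = (1/2)w^2 + (3/2)w + 1
P(w) = (-16)·L_0 + (-5)·L_1 + (-2)·L_2
Only the coefficient of w is needed; take it from each L_i and combine:
(-16)·(1/2) + (-5)·(-2) + (-2)·(3/2) = -1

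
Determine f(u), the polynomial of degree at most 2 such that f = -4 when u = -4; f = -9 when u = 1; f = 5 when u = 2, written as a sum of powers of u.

f(u) = (5/2)u^2 + (13/2)u - 18

Newton's divided differences:
f[-4,1] = (-9 - (-4)) / (1 - (-4)) = -1
f[1,2] = (5 - (-9)) / (2 - 1) = 14
f[-4,1,2] = (14 - (-1)) / (2 - (-4)) = 5/2
f(u) = -4 + (-1)·(u + 4) + (5/2)·(u + 4)(u - 1)
Expanding: f(u) = (5/2)u^2 + (13/2)u - 18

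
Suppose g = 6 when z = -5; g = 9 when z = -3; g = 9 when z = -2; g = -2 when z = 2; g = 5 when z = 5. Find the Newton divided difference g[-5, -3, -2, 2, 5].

g[-5,-3] = (9 - 6) / (-3 - (-5)) = 3/2
g[-3,-2] = (9 - 9) / (-2 - (-3)) = 0
g[-2,2] = (-2 - 9) / (2 - (-2)) = -11/4
g[2,5] = (5 - (-2)) / (5 - 2) = 7/3
g[-5,-3,-2] = (0 - 3/2) / (-2 - (-5)) = -1/2
g[-3,-2,2] = (-11/4 - 0) / (2 - (-3)) = -11/20
g[-2,2,5] = (7/3 - (-11/4)) / (5 - (-2)) = 61/84
g[-5,-3,-2,2] = (-11/20 - (-1/2)) / (2 - (-5)) = -1/140
g[-3,-2,2,5] = (61/84 - (-11/20)) / (5 - (-3)) = 67/420
g[-5,-3,-2,2,5] = (67/420 - (-1/140)) / (5 - (-5)) = 1/60

1/60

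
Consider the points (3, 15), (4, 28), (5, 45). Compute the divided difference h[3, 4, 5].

2

h[3,4] = (28 - 15) / (4 - 3) = 13
h[4,5] = (45 - 28) / (5 - 4) = 17
h[3,4,5] = (17 - 13) / (5 - 3) = 2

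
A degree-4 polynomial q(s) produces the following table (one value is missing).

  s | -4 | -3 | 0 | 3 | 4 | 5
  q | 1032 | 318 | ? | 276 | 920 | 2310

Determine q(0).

The 5 known values determine q uniquely (degree ≤ 4).
L_0(0) = (3)·(-3)·(-4)·(-5)/[(-1)·(-7)·(-8)·(-9)] = -5/14
L_1(0) = (4)·(-3)·(-4)·(-5)/[(1)·(-6)·(-7)·(-8)] = 5/7
L_2(0) = (4)·(3)·(-4)·(-5)/[(7)·(6)·(-1)·(-2)] = 20/7
L_3(0) = (4)·(3)·(-3)·(-5)/[(8)·(7)·(1)·(-1)] = -45/14
L_4(0) = (4)·(3)·(-3)·(-4)/[(9)·(8)·(2)·(1)] = 1
Sum: 1032·(-5/14) + 318·(5/7) + 276·(20/7) + 920·(-45/14) + 2310·(1) = 0

0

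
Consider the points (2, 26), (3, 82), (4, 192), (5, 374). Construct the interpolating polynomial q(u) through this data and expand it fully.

q(u) = 3u^3 - u + 4

L_0(u) = (u - 3)(u - 4)(u - 5) / [-6] = -(1/6)u^3 + 2u^2 - (47/6)u + 10
L_1(u) = (u - 2)(u - 4)(u - 5) / [2] = (1/2)u^3 - (11/2)u^2 + 19u - 20
L_2(u) = (u - 2)(u - 3)(u - 5) / [-2] = -(1/2)u^3 + 5u^2 - (31/2)u + 15
L_3(u) = (u - 2)(u - 3)(u - 4) / [6] = (1/6)u^3 - (3/2)u^2 + (13/3)u - 4
q(u) = 26·L_0 + 82·L_1 + 192·L_2 + 374·L_3
  26·L_0(u) = -(13/3)u^3 + 52u^2 - (611/3)u + 260
  82·L_1(u) = 41u^3 - 451u^2 + 1558u - 1640
  192·L_2(u) = -96u^3 + 960u^2 - 2976u + 2880
  374·L_3(u) = (187/3)u^3 - 561u^2 + (4862/3)u - 1496
Adding term by term: 3u^3 - u + 4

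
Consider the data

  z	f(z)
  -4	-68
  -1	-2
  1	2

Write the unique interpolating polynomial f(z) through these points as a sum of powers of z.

f(z) = -4z^2 + 2z + 4

Build the Lagrange basis polynomials:
L_0(z) = (z + 1)(z - 1) / [15] = (1/15)z^2 - 1/15
L_1(z) = (z + 4)(z - 1) / [-6] = -(1/6)z^2 - (1/2)z + 2/3
L_2(z) = (z + 4)(z + 1) / [10] = (1/10)z^2 + (1/2)z + 2/5
f(z) = (-68)·L_0 + (-2)·L_1 + 2·L_2
  (-68)·L_0(z) = -(68/15)z^2 + 68/15
  (-2)·L_1(z) = (1/3)z^2 + z - 4/3
  2·L_2(z) = (1/5)z^2 + z + 4/5
Adding term by term: -4z^2 + 2z + 4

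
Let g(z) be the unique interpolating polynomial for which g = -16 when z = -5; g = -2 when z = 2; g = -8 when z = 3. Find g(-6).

L_0(-6) = (-8)·(-9)/[(-7)·(-8)] = 9/7
L_1(-6) = (-1)·(-9)/[(7)·(-1)] = -9/7
L_2(-6) = (-1)·(-8)/[(8)·(1)] = 1
Sum: (-16)·(9/7) + (-2)·(-9/7) + (-8)·(1) = -26

-26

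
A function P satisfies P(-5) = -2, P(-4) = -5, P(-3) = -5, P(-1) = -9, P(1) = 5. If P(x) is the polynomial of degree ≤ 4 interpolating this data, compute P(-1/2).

L_0(-1/2) = (7/2)·(5/2)·(1/2)·(-3/2)/[(-1)·(-2)·(-4)·(-6)] = -35/256
L_1(-1/2) = (9/2)·(5/2)·(1/2)·(-3/2)/[(1)·(-1)·(-3)·(-5)] = 9/16
L_2(-1/2) = (9/2)·(7/2)·(1/2)·(-3/2)/[(2)·(1)·(-2)·(-4)] = -189/256
L_3(-1/2) = (9/2)·(7/2)·(5/2)·(-3/2)/[(4)·(3)·(2)·(-2)] = 315/256
L_4(-1/2) = (9/2)·(7/2)·(5/2)·(1/2)/[(6)·(5)·(4)·(2)] = 21/256
Sum: (-2)·(-35/256) + (-5)·(9/16) + (-5)·(-189/256) + (-9)·(315/256) + 5·(21/256) = -2435/256

-2435/256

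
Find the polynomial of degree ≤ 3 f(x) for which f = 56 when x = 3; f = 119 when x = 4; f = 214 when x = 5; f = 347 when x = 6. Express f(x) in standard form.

Build the Lagrange basis polynomials:
L_0(x) = (x - 4)(x - 5)(x - 6) / [-6] = -(1/6)x^3 + (5/2)x^2 - (37/3)x + 20
L_1(x) = (x - 3)(x - 5)(x - 6) / [2] = (1/2)x^3 - 7x^2 + (63/2)x - 45
L_2(x) = (x - 3)(x - 4)(x - 6) / [-2] = -(1/2)x^3 + (13/2)x^2 - 27x + 36
L_3(x) = (x - 3)(x - 4)(x - 5) / [6] = (1/6)x^3 - 2x^2 + (47/6)x - 10
f(x) = 56·L_0 + 119·L_1 + 214·L_2 + 347·L_3
  56·L_0(x) = -(28/3)x^3 + 140x^2 - (2072/3)x + 1120
  119·L_1(x) = (119/2)x^3 - 833x^2 + (7497/2)x - 5355
  214·L_2(x) = -107x^3 + 1391x^2 - 5778x + 7704
  347·L_3(x) = (347/6)x^3 - 694x^2 + (16309/6)x - 3470
Adding term by term: x^3 + 4x^2 - 2x - 1

f(x) = x^3 + 4x^2 - 2x - 1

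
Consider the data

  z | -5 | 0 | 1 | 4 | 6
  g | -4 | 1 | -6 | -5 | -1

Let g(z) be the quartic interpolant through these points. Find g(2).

Evaluate each Lagrange basis at z = 2:
L_0(2) = (2)·(1)·(-2)·(-4)/[(-5)·(-6)·(-9)·(-11)] = 8/1485
L_1(2) = (7)·(1)·(-2)·(-4)/[(5)·(-1)·(-4)·(-6)] = -7/15
L_2(2) = (7)·(2)·(-2)·(-4)/[(6)·(1)·(-3)·(-5)] = 56/45
L_3(2) = (7)·(2)·(1)·(-4)/[(9)·(4)·(3)·(-2)] = 7/27
L_4(2) = (7)·(2)·(1)·(-2)/[(11)·(6)·(5)·(2)] = -7/165
Sum: (-4)·(8/1485) + 1·(-7/15) + (-6)·(56/45) + (-5)·(7/27) + (-1)·(-7/165) = -2735/297

-2735/297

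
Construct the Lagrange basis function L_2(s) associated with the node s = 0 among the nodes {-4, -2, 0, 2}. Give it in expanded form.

L_2(s) = (s + 4)(s + 2)(s - 2) / [(4)·(2)·(-2)]
       = (s^3 + 4s^2 - 4s - 16) / (-16)

L_2(s) = -(1/16)s^3 - (1/4)s^2 + (1/4)s + 1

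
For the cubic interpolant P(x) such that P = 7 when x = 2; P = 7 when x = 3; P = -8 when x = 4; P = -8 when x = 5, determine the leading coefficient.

5

Build the Lagrange basis polynomials:
L_0(x) = (x - 3)(x - 4)(x - 5) / [-6] = -(1/6)x^3 + 2x^2 - (47/6)x + 10
L_1(x) = (x - 2)(x - 4)(x - 5) / [2] = (1/2)x^3 - (11/2)x^2 + 19x - 20
L_2(x) = (x - 2)(x - 3)(x - 5) / [-2] = -(1/2)x^3 + 5x^2 - (31/2)x + 15
L_3(x) = (x - 2)(x - 3)(x - 4) / [6] = (1/6)x^3 - (3/2)x^2 + (13/3)x - 4
P(x) = 7·L_0 + 7·L_1 + (-8)·L_2 + (-8)·L_3
Only the coefficient of x^3 is needed; take it from each L_i and combine:
7·(-1/6) + 7·(1/2) + (-8)·(-1/2) + (-8)·(1/6) = 5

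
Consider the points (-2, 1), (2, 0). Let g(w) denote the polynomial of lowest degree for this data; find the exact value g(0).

Evaluate each Lagrange basis at w = 0:
L_0(0) = (-2)/[(-4)] = 1/2
L_1(0) = (2)/[(4)] = 1/2
Sum: 1·(1/2) + 0 = 1/2

1/2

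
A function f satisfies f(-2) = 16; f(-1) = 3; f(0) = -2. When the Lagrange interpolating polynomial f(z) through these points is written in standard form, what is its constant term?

-2

Build the Lagrange basis polynomials:
L_0(z) = (z + 1)z / [2] = (1/2)z^2 + (1/2)z
L_1(z) = (z + 2)z / [-1] = -z^2 - 2z
L_2(z) = (z + 2)(z + 1) / [2] = (1/2)z^2 + (3/2)z + 1
f(z) = 16·L_0 + 3·L_1 + (-2)·L_2
Only the constant term is needed; take it from each L_i and combine:
16·(0) + 3·(0) + (-2)·(1) = -2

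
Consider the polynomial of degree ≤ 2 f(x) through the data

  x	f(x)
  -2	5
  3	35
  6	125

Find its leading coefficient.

3

The leading coefficient equals the top divided difference f[-2,3,6].
f[-2,3] = (35 - 5) / (3 - (-2)) = 6
f[3,6] = (125 - 35) / (6 - 3) = 30
f[-2,3,6] = (30 - 6) / (6 - (-2)) = 3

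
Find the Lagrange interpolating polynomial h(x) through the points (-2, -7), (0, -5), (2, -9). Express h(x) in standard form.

h(x) = -(3/4)x^2 - (1/2)x - 5

Build the Lagrange basis polynomials:
L_0(x) = x(x - 2) / [8] = (1/8)x^2 - (1/4)x
L_1(x) = (x + 2)(x - 2) / [-4] = -(1/4)x^2 + 1
L_2(x) = (x + 2)x / [8] = (1/8)x^2 + (1/4)x
h(x) = (-7)·L_0 + (-5)·L_1 + (-9)·L_2
  (-7)·L_0(x) = -(7/8)x^2 + (7/4)x
  (-5)·L_1(x) = (5/4)x^2 - 5
  (-9)·L_2(x) = -(9/8)x^2 - (9/4)x
Adding term by term: -(3/4)x^2 - (1/2)x - 5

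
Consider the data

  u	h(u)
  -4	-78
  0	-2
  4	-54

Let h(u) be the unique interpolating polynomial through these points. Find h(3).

Evaluate each Lagrange basis at u = 3:
L_0(3) = (3)·(-1)/[(-4)·(-8)] = -3/32
L_1(3) = (7)·(-1)/[(4)·(-4)] = 7/16
L_2(3) = (7)·(3)/[(8)·(4)] = 21/32
Sum: (-78)·(-3/32) + (-2)·(7/16) + (-54)·(21/32) = -29

-29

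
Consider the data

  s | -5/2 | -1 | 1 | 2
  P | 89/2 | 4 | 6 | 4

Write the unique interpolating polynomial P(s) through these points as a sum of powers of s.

L_0(s) = (s + 1)(s - 1)(s - 2) / [-189/8] = -(8/189)s^3 + (16/189)s^2 + (8/189)s - 16/189
L_1(s) = (s + 5/2)(s - 1)(s - 2) / [9] = (1/9)s^3 - (1/18)s^2 - (11/18)s + 5/9
L_2(s) = (s + 5/2)(s + 1)(s - 2) / [-7] = -(1/7)s^3 - (3/14)s^2 + (9/14)s + 5/7
L_3(s) = (s + 5/2)(s + 1)(s - 1) / [27/2] = (2/27)s^3 + (5/27)s^2 - (2/27)s - 5/27
P(s) = (89/2)·L_0 + 4·L_1 + 6·L_2 + 4·L_3
  (89/2)·L_0(s) = -(356/189)s^3 + (712/189)s^2 + (356/189)s - 712/189
  4·L_1(s) = (4/9)s^3 - (2/9)s^2 - (22/9)s + 20/9
  6·L_2(s) = -(6/7)s^3 - (9/7)s^2 + (27/7)s + 30/7
  4·L_3(s) = (8/27)s^3 + (20/27)s^2 - (8/27)s - 20/27
Adding term by term: -2s^3 + 3s^2 + 3s + 2

P(s) = -2s^3 + 3s^2 + 3s + 2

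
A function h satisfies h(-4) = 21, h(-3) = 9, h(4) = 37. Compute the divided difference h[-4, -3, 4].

2

h[-4,-3] = (9 - 21) / (-3 - (-4)) = -12
h[-3,4] = (37 - 9) / (4 - (-3)) = 4
h[-4,-3,4] = (4 - (-12)) / (4 - (-4)) = 2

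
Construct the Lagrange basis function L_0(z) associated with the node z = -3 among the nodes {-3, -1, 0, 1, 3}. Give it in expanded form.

L_0(z) = (z + 1)z(z - 1)(z - 3) / [(-2)·(-3)·(-4)·(-6)]
       = (z^4 - 3z^3 - z^2 + 3z) / (144)

L_0(z) = (1/144)z^4 - (1/48)z^3 - (1/144)z^2 + (1/48)z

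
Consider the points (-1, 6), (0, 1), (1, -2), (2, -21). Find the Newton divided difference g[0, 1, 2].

g[0,1] = (-2 - 1) / (1 - 0) = -3
g[1,2] = (-21 - (-2)) / (2 - 1) = -19
g[0,1,2] = (-19 - (-3)) / (2 - 0) = -8

-8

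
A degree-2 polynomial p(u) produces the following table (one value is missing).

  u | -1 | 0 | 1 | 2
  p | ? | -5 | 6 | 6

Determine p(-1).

-27

The 3 known values determine p uniquely (degree ≤ 2).
L_0(-1) = (-2)·(-3)/[(-1)·(-2)] = 3
L_1(-1) = (-1)·(-3)/[(1)·(-1)] = -3
L_2(-1) = (-1)·(-2)/[(2)·(1)] = 1
Sum: (-5)·(3) + 6·(-3) + 6·(1) = -27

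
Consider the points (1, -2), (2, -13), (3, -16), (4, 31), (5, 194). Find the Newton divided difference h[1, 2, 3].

4

h[1,2] = (-13 - (-2)) / (2 - 1) = -11
h[2,3] = (-16 - (-13)) / (3 - 2) = -3
h[1,2,3] = (-3 - (-11)) / (3 - 1) = 4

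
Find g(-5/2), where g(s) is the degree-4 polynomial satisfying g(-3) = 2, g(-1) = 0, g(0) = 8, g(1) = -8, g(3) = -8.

-6383/384

Using Newton's divided-difference form:
g[-3,-1] = (0 - 2) / (-1 - (-3)) = -1
g[-1,0] = (8 - 0) / (0 - (-1)) = 8
g[0,1] = (-8 - 8) / (1 - 0) = -16
g[1,3] = (-8 - (-8)) / (3 - 1) = 0
g[-3,-1,0] = (8 - (-1)) / (0 - (-3)) = 3
g[-1,0,1] = (-16 - 8) / (1 - (-1)) = -12
g[0,1,3] = (0 - (-16)) / (3 - 0) = 16/3
g[-3,-1,0,1] = (-12 - 3) / (1 - (-3)) = -15/4
g[-1,0,1,3] = (16/3 - (-12)) / (3 - (-1)) = 13/3
g[-3,-1,0,1,3] = (13/3 - (-15/4)) / (3 - (-3)) = 97/72
g(-5/2) = 2 + (-1)·(1/2) + 3·(1/2)·(-3/2) + (-15/4)·(1/2)·(-3/2)·(-5/2) + (97/72)·(1/2)·(-3/2)·(-5/2)·(-7/2) = -6383/384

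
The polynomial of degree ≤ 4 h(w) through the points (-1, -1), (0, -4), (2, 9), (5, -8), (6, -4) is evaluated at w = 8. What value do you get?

Evaluate each Lagrange basis at w = 8:
L_0(8) = (8)·(6)·(3)·(2)/[(-1)·(-3)·(-6)·(-7)] = 16/7
L_1(8) = (9)·(6)·(3)·(2)/[(1)·(-2)·(-5)·(-6)] = -27/5
L_2(8) = (9)·(8)·(3)·(2)/[(3)·(2)·(-3)·(-4)] = 6
L_3(8) = (9)·(8)·(6)·(2)/[(6)·(5)·(3)·(-1)] = -48/5
L_4(8) = (9)·(8)·(6)·(3)/[(7)·(6)·(4)·(1)] = 54/7
Sum: (-1)·(16/7) + (-4)·(-27/5) + 9·(6) + (-8)·(-48/5) + (-4)·(54/7) = 4174/35

4174/35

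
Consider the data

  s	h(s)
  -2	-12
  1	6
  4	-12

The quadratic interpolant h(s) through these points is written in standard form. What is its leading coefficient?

-2

The leading coefficient equals the top divided difference h[-2,1,4].
h[-2,1] = (6 - (-12)) / (1 - (-2)) = 6
h[1,4] = (-12 - 6) / (4 - 1) = -6
h[-2,1,4] = (-6 - 6) / (4 - (-2)) = -2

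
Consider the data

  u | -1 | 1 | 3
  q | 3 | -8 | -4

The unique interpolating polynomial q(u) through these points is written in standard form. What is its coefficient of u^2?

Build the Lagrange basis polynomials:
L_0(u) = (u - 1)(u - 3) / [8] = (1/8)u^2 - (1/2)u + 3/8
L_1(u) = (u + 1)(u - 3) / [-4] = -(1/4)u^2 + (1/2)u + 3/4
L_2(u) = (u + 1)(u - 1) / [8] = (1/8)u^2 - 1/8
q(u) = 3·L_0 + (-8)·L_1 + (-4)·L_2
Only the coefficient of u^2 is needed; take it from each L_i and combine:
3·(1/8) + (-8)·(-1/4) + (-4)·(1/8) = 15/8

15/8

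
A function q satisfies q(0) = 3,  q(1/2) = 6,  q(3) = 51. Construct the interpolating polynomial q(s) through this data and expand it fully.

Build the Lagrange basis polynomials:
L_0(s) = (s - 1/2)(s - 3) / [3/2] = (2/3)s^2 - (7/3)s + 1
L_1(s) = s(s - 3) / [-5/4] = -(4/5)s^2 + (12/5)s
L_2(s) = s(s - 1/2) / [15/2] = (2/15)s^2 - (1/15)s
q(s) = 3·L_0 + 6·L_1 + 51·L_2
  3·L_0(s) = 2s^2 - 7s + 3
  6·L_1(s) = -(24/5)s^2 + (72/5)s
  51·L_2(s) = (34/5)s^2 - (17/5)s
Adding term by term: 4s^2 + 4s + 3

q(s) = 4s^2 + 4s + 3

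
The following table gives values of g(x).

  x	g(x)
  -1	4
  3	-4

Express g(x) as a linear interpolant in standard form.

Build the Lagrange basis polynomials:
L_0(x) = (x - 3) / [-4] = -(1/4)x + 3/4
L_1(x) = (x + 1) / [4] = (1/4)x + 1/4
g(x) = 4·L_0 + (-4)·L_1
  4·L_0(x) = -x + 3
  (-4)·L_1(x) = -x - 1
Adding term by term: -2x + 2

g(x) = -2x + 2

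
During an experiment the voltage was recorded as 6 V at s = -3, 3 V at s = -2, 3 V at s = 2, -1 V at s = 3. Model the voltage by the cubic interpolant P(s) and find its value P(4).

-47/5

L_0(4) = (6)·(2)·(1)/[(-1)·(-5)·(-6)] = -2/5
L_1(4) = (7)·(2)·(1)/[(1)·(-4)·(-5)] = 7/10
L_2(4) = (7)·(6)·(1)/[(5)·(4)·(-1)] = -21/10
L_3(4) = (7)·(6)·(2)/[(6)·(5)·(1)] = 14/5
Sum: 6·(-2/5) + 3·(7/10) + 3·(-21/10) + (-1)·(14/5) = -47/5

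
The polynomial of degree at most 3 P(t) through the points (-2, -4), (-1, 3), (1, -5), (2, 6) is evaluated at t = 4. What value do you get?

123

Evaluate each Lagrange basis at t = 4:
L_0(4) = (5)·(3)·(2)/[(-1)·(-3)·(-4)] = -5/2
L_1(4) = (6)·(3)·(2)/[(1)·(-2)·(-3)] = 6
L_2(4) = (6)·(5)·(2)/[(3)·(2)·(-1)] = -10
L_3(4) = (6)·(5)·(3)/[(4)·(3)·(1)] = 15/2
Sum: (-4)·(-5/2) + 3·(6) + (-5)·(-10) + 6·(15/2) = 123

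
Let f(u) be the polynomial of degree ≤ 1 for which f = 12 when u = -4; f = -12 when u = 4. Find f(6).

-18

Evaluate each Lagrange basis at u = 6:
L_0(6) = (2)/[(-8)] = -1/4
L_1(6) = (10)/[(8)] = 5/4
Sum: 12·(-1/4) + (-12)·(5/4) = -18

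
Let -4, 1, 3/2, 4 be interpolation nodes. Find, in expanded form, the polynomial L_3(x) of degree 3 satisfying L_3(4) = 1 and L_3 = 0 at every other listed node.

L_3(x) = (x + 4)(x - 1)(x - 3/2) / [(8)·(3)·(5/2)]
       = (x^3 + (3/2)x^2 - (17/2)x + 6) / (60)

L_3(x) = (1/60)x^3 + (1/40)x^2 - (17/120)x + 1/10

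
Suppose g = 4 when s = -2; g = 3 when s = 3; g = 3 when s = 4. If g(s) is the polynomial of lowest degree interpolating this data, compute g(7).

L_0(7) = (4)·(3)/[(-5)·(-6)] = 2/5
L_1(7) = (9)·(3)/[(5)·(-1)] = -27/5
L_2(7) = (9)·(4)/[(6)·(1)] = 6
Sum: 4·(2/5) + 3·(-27/5) + 3·(6) = 17/5

17/5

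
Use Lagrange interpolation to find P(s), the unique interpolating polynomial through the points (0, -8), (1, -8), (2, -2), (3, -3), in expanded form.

P(s) = -(13/6)s^3 + (19/2)s^2 - (22/3)s - 8

Build the Lagrange basis polynomials:
L_0(s) = (s - 1)(s - 2)(s - 3) / [-6] = -(1/6)s^3 + s^2 - (11/6)s + 1
L_1(s) = s(s - 2)(s - 3) / [2] = (1/2)s^3 - (5/2)s^2 + 3s
L_2(s) = s(s - 1)(s - 3) / [-2] = -(1/2)s^3 + 2s^2 - (3/2)s
L_3(s) = s(s - 1)(s - 2) / [6] = (1/6)s^3 - (1/2)s^2 + (1/3)s
P(s) = (-8)·L_0 + (-8)·L_1 + (-2)·L_2 + (-3)·L_3
  (-8)·L_0(s) = (4/3)s^3 - 8s^2 + (44/3)s - 8
  (-8)·L_1(s) = -4s^3 + 20s^2 - 24s
  (-2)·L_2(s) = s^3 - 4s^2 + 3s
  (-3)·L_3(s) = -(1/2)s^3 + (3/2)s^2 - s
Adding term by term: -(13/6)s^3 + (19/2)s^2 - (22/3)s - 8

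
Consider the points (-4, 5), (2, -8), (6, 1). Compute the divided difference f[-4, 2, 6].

f[-4,2] = (-8 - 5) / (2 - (-4)) = -13/6
f[2,6] = (1 - (-8)) / (6 - 2) = 9/4
f[-4,2,6] = (9/4 - (-13/6)) / (6 - (-4)) = 53/120

53/120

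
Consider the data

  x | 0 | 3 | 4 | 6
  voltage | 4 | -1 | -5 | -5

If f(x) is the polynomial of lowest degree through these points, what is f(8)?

166/9

Using Newton's divided-difference form:
f[0,3] = (-1 - 4) / (3 - 0) = -5/3
f[3,4] = (-5 - (-1)) / (4 - 3) = -4
f[4,6] = (-5 - (-5)) / (6 - 4) = 0
f[0,3,4] = (-4 - (-5/3)) / (4 - 0) = -7/12
f[3,4,6] = (0 - (-4)) / (6 - 3) = 4/3
f[0,3,4,6] = (4/3 - (-7/12)) / (6 - 0) = 23/72
f(8) = 4 + (-5/3)·(8) + (-7/12)·(8)·(5) + (23/72)·(8)·(5)·(4) = 166/9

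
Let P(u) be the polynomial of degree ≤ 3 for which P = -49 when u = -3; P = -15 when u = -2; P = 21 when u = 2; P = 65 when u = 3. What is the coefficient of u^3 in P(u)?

2

L_0(u) = (u + 2)(u - 2)(u - 3) / [-30] = -(1/30)u^3 + (1/10)u^2 + (2/15)u - 2/5
L_1(u) = (u + 3)(u - 2)(u - 3) / [20] = (1/20)u^3 - (1/10)u^2 - (9/20)u + 9/10
L_2(u) = (u + 3)(u + 2)(u - 3) / [-20] = -(1/20)u^3 - (1/10)u^2 + (9/20)u + 9/10
L_3(u) = (u + 3)(u + 2)(u - 2) / [30] = (1/30)u^3 + (1/10)u^2 - (2/15)u - 2/5
P(u) = (-49)·L_0 + (-15)·L_1 + 21·L_2 + 65·L_3
Only the coefficient of u^3 is needed; take it from each L_i and combine:
(-49)·(-1/30) + (-15)·(1/20) + 21·(-1/20) + 65·(1/30) = 2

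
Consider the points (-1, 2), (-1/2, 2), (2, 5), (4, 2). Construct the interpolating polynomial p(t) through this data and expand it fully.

Newton's divided differences:
p[-1,-1/2] = (2 - 2) / (-1/2 - (-1)) = 0
p[-1/2,2] = (5 - 2) / (2 - (-1/2)) = 6/5
p[2,4] = (2 - 5) / (4 - 2) = -3/2
p[-1,-1/2,2] = (6/5 - 0) / (2 - (-1)) = 2/5
p[-1/2,2,4] = (-3/2 - 6/5) / (4 - (-1/2)) = -3/5
p[-1,-1/2,2,4] = (-3/5 - 2/5) / (4 - (-1)) = -1/5
p(t) = 2 + (2/5)·(t + 1)(t + 1/2) + (-1/5)·(t + 1)(t + 1/2)(t - 2)
Expanding: p(t) = -(1/5)t^3 + (1/2)t^2 + (11/10)t + 12/5

p(t) = -(1/5)t^3 + (1/2)t^2 + (11/10)t + 12/5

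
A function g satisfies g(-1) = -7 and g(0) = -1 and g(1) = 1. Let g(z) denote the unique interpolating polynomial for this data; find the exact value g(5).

-31

Evaluate each Lagrange basis at z = 5:
L_0(5) = (5)·(4)/[(-1)·(-2)] = 10
L_1(5) = (6)·(4)/[(1)·(-1)] = -24
L_2(5) = (6)·(5)/[(2)·(1)] = 15
Sum: (-7)·(10) + (-1)·(-24) + 1·(15) = -31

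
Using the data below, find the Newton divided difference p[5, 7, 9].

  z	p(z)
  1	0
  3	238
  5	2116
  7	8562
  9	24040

p[5,7] = (8562 - 2116) / (7 - 5) = 3223
p[7,9] = (24040 - 8562) / (9 - 7) = 7739
p[5,7,9] = (7739 - 3223) / (9 - 5) = 1129

1129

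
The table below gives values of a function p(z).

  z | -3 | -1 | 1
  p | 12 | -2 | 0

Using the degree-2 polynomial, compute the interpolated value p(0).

L_0(0) = (1)·(-1)/[(-2)·(-4)] = -1/8
L_1(0) = (3)·(-1)/[(2)·(-2)] = 3/4
L_2(0) = (3)·(1)/[(4)·(2)] = 3/8
Sum: 12·(-1/8) + (-2)·(3/4) + 0 = -3

-3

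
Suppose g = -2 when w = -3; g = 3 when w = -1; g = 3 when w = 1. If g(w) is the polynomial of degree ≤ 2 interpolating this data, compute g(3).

L_0(3) = (4)·(2)/[(-2)·(-4)] = 1
L_1(3) = (6)·(2)/[(2)·(-2)] = -3
L_2(3) = (6)·(4)/[(4)·(2)] = 3
Sum: (-2)·(1) + 3·(-3) + 3·(3) = -2

-2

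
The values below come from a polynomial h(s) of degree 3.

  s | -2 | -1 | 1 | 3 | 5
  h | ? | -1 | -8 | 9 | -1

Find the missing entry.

The 4 known values determine h uniquely (degree ≤ 3).
Evaluate each Lagrange basis at s = -2:
L_0(-2) = (-3)·(-5)·(-7)/[(-2)·(-4)·(-6)] = 35/16
L_1(-2) = (-1)·(-5)·(-7)/[(2)·(-2)·(-4)] = -35/16
L_2(-2) = (-1)·(-3)·(-7)/[(4)·(2)·(-2)] = 21/16
L_3(-2) = (-1)·(-3)·(-5)/[(6)·(4)·(2)] = -5/16
Sum: (-1)·(35/16) + (-8)·(-35/16) + 9·(21/16) + (-1)·(-5/16) = 439/16

439/16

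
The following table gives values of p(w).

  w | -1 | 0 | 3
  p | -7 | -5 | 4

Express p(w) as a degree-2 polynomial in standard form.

L_0(w) = w(w - 3) / [4] = (1/4)w^2 - (3/4)w
L_1(w) = (w + 1)(w - 3) / [-3] = -(1/3)w^2 + (2/3)w + 1
L_2(w) = (w + 1)w / [12] = (1/12)w^2 + (1/12)w
p(w) = (-7)·L_0 + (-5)·L_1 + 4·L_2
  (-7)·L_0(w) = -(7/4)w^2 + (21/4)w
  (-5)·L_1(w) = (5/3)w^2 - (10/3)w - 5
  4·L_2(w) = (1/3)w^2 + (1/3)w
Adding term by term: (1/4)w^2 + (9/4)w - 5

p(w) = (1/4)w^2 + (9/4)w - 5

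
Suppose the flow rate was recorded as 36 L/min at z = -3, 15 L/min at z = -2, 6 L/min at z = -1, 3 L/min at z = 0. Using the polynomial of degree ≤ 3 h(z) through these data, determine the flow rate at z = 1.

Using Newton's divided-difference form:
h[-3,-2] = (15 - 36) / (-2 - (-3)) = -21
h[-2,-1] = (6 - 15) / (-1 - (-2)) = -9
h[-1,0] = (3 - 6) / (0 - (-1)) = -3
h[-3,-2,-1] = (-9 - (-21)) / (-1 - (-3)) = 6
h[-2,-1,0] = (-3 - (-9)) / (0 - (-2)) = 3
h[-3,-2,-1,0] = (3 - 6) / (0 - (-3)) = -1
h(1) = 36 + (-21)·(4) + 6·(4)·(3) + (-1)·(4)·(3)·(2) = 0

0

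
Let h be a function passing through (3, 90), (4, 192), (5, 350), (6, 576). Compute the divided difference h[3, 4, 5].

28

h[3,4] = (192 - 90) / (4 - 3) = 102
h[4,5] = (350 - 192) / (5 - 4) = 158
h[3,4,5] = (158 - 102) / (5 - 3) = 28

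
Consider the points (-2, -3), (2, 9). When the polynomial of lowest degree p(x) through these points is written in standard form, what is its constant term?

3

L_0(x) = (x - 2) / [-4] = -(1/4)x + 1/2
L_1(x) = (x + 2) / [4] = (1/4)x + 1/2
p(x) = (-3)·L_0 + 9·L_1
Only the constant term is needed; take it from each L_i and combine:
(-3)·(1/2) + 9·(1/2) = 3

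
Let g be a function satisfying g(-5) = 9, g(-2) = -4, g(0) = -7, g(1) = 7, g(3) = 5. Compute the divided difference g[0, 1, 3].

g[0,1] = (7 - (-7)) / (1 - 0) = 14
g[1,3] = (5 - 7) / (3 - 1) = -1
g[0,1,3] = (-1 - 14) / (3 - 0) = -5

-5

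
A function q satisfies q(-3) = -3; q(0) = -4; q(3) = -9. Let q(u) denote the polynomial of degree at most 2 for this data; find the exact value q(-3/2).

-3

Evaluate each Lagrange basis at u = -3/2:
L_0(-3/2) = (-3/2)·(-9/2)/[(-3)·(-6)] = 3/8
L_1(-3/2) = (3/2)·(-9/2)/[(3)·(-3)] = 3/4
L_2(-3/2) = (3/2)·(-3/2)/[(6)·(3)] = -1/8
Sum: (-3)·(3/8) + (-4)·(3/4) + (-9)·(-1/8) = -3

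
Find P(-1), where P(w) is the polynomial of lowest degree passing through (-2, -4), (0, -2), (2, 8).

L_0(-1) = (-1)·(-3)/[(-2)·(-4)] = 3/8
L_1(-1) = (1)·(-3)/[(2)·(-2)] = 3/4
L_2(-1) = (1)·(-1)/[(4)·(2)] = -1/8
Sum: (-4)·(3/8) + (-2)·(3/4) + 8·(-1/8) = -4

-4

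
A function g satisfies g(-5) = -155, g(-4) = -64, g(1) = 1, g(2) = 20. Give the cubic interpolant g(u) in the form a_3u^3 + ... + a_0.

Newton's divided differences:
g[-5,-4] = (-64 - (-155)) / (-4 - (-5)) = 91
g[-4,1] = (1 - (-64)) / (1 - (-4)) = 13
g[1,2] = (20 - 1) / (2 - 1) = 19
g[-5,-4,1] = (13 - 91) / (1 - (-5)) = -13
g[-4,1,2] = (19 - 13) / (2 - (-4)) = 1
g[-5,-4,1,2] = (1 - (-13)) / (2 - (-5)) = 2
g(u) = -155 + 91·(u + 5) + (-13)·(u + 5)(u + 4) + 2·(u + 5)(u + 4)(u - 1)
Expanding: g(u) = 2u^3 + 3u^2 - 4u

g(u) = 2u^3 + 3u^2 - 4u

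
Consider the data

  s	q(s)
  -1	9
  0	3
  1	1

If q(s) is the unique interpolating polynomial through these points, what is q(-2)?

19

Using Newton's divided-difference form:
q[-1,0] = (3 - 9) / (0 - (-1)) = -6
q[0,1] = (1 - 3) / (1 - 0) = -2
q[-1,0,1] = (-2 - (-6)) / (1 - (-1)) = 2
q(-2) = 9 + (-6)·(-1) + 2·(-1)·(-2) = 19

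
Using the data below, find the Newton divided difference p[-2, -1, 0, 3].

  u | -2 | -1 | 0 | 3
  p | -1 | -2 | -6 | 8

11/15

p[-2,-1] = (-2 - (-1)) / (-1 - (-2)) = -1
p[-1,0] = (-6 - (-2)) / (0 - (-1)) = -4
p[0,3] = (8 - (-6)) / (3 - 0) = 14/3
p[-2,-1,0] = (-4 - (-1)) / (0 - (-2)) = -3/2
p[-1,0,3] = (14/3 - (-4)) / (3 - (-1)) = 13/6
p[-2,-1,0,3] = (13/6 - (-3/2)) / (3 - (-2)) = 11/15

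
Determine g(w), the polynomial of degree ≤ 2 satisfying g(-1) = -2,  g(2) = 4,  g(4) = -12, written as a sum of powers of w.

Build the Lagrange basis polynomials:
L_0(w) = (w - 2)(w - 4) / [15] = (1/15)w^2 - (2/5)w + 8/15
L_1(w) = (w + 1)(w - 4) / [-6] = -(1/6)w^2 + (1/2)w + 2/3
L_2(w) = (w + 1)(w - 2) / [10] = (1/10)w^2 - (1/10)w - 1/5
g(w) = (-2)·L_0 + 4·L_1 + (-12)·L_2
  (-2)·L_0(w) = -(2/15)w^2 + (4/5)w - 16/15
  4·L_1(w) = -(2/3)w^2 + 2w + 8/3
  (-12)·L_2(w) = -(6/5)w^2 + (6/5)w + 12/5
Adding term by term: -2w^2 + 4w + 4

g(w) = -2w^2 + 4w + 4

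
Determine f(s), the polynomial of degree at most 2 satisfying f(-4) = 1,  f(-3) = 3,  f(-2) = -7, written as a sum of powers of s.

f(s) = -6s^2 - 40s - 63

Newton's divided differences:
f[-4,-3] = (3 - 1) / (-3 - (-4)) = 2
f[-3,-2] = (-7 - 3) / (-2 - (-3)) = -10
f[-4,-3,-2] = (-10 - 2) / (-2 - (-4)) = -6
f(s) = 1 + 2·(s + 4) + (-6)·(s + 4)(s + 3)
Expanding: f(s) = -6s^2 - 40s - 63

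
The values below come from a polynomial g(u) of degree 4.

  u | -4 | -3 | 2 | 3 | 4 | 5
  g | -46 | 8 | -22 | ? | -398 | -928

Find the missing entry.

The 5 known values determine g uniquely (degree ≤ 4).
Evaluate each Lagrange basis at u = 3:
L_0(3) = (6)·(1)·(-1)·(-2)/[(-1)·(-6)·(-8)·(-9)] = 1/36
L_1(3) = (7)·(1)·(-1)·(-2)/[(1)·(-5)·(-7)·(-8)] = -1/20
L_2(3) = (7)·(6)·(-1)·(-2)/[(6)·(5)·(-2)·(-3)] = 7/15
L_3(3) = (7)·(6)·(1)·(-2)/[(8)·(7)·(2)·(-1)] = 3/4
L_4(3) = (7)·(6)·(1)·(-1)/[(9)·(8)·(3)·(1)] = -7/36
Sum: (-46)·(1/36) + 8·(-1/20) + (-22)·(7/15) + (-398)·(3/4) + (-928)·(-7/36) = -130

-130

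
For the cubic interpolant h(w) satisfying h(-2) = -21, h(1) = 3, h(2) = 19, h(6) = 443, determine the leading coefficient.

2

L_0(w) = (w - 1)(w - 2)(w - 6) / [-96] = -(1/96)w^3 + (3/32)w^2 - (5/24)w + 1/8
L_1(w) = (w + 2)(w - 2)(w - 6) / [15] = (1/15)w^3 - (2/5)w^2 - (4/15)w + 8/5
L_2(w) = (w + 2)(w - 1)(w - 6) / [-16] = -(1/16)w^3 + (5/16)w^2 + (1/2)w - 3/4
L_3(w) = (w + 2)(w - 1)(w - 2) / [160] = (1/160)w^3 - (1/160)w^2 - (1/40)w + 1/40
h(w) = (-21)·L_0 + 3·L_1 + 19·L_2 + 443·L_3
Only the coefficient of w^3 is needed; take it from each L_i and combine:
(-21)·(-1/96) + 3·(1/15) + 19·(-1/16) + 443·(1/160) = 2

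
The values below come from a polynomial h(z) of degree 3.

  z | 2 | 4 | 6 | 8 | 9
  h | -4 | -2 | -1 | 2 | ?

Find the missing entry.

83/16

The 4 known values determine h uniquely (degree ≤ 3).
Evaluate each Lagrange basis at z = 9:
L_0(9) = (5)·(3)·(1)/[(-2)·(-4)·(-6)] = -5/16
L_1(9) = (7)·(3)·(1)/[(2)·(-2)·(-4)] = 21/16
L_2(9) = (7)·(5)·(1)/[(4)·(2)·(-2)] = -35/16
L_3(9) = (7)·(5)·(3)/[(6)·(4)·(2)] = 35/16
Sum: (-4)·(-5/16) + (-2)·(21/16) + (-1)·(-35/16) + 2·(35/16) = 83/16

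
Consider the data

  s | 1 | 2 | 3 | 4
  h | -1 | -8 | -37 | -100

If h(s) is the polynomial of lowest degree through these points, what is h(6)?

-376

Using Newton's divided-difference form:
h[1,2] = (-8 - (-1)) / (2 - 1) = -7
h[2,3] = (-37 - (-8)) / (3 - 2) = -29
h[3,4] = (-100 - (-37)) / (4 - 3) = -63
h[1,2,3] = (-29 - (-7)) / (3 - 1) = -11
h[2,3,4] = (-63 - (-29)) / (4 - 2) = -17
h[1,2,3,4] = (-17 - (-11)) / (4 - 1) = -2
h(6) = -1 + (-7)·(5) + (-11)·(5)·(4) + (-2)·(5)·(4)·(3) = -376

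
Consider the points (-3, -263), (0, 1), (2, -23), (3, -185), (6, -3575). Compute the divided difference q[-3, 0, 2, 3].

q[-3,0] = (1 - (-263)) / (0 - (-3)) = 88
q[0,2] = (-23 - 1) / (2 - 0) = -12
q[2,3] = (-185 - (-23)) / (3 - 2) = -162
q[-3,0,2] = (-12 - 88) / (2 - (-3)) = -20
q[0,2,3] = (-162 - (-12)) / (3 - 0) = -50
q[-3,0,2,3] = (-50 - (-20)) / (3 - (-3)) = -5

-5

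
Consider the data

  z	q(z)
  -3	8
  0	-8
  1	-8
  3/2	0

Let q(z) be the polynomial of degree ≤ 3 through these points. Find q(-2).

112/9

Using Newton's divided-difference form:
q[-3,0] = (-8 - 8) / (0 - (-3)) = -16/3
q[0,1] = (-8 - (-8)) / (1 - 0) = 0
q[1,3/2] = (0 - (-8)) / (3/2 - 1) = 16
q[-3,0,1] = (0 - (-16/3)) / (1 - (-3)) = 4/3
q[0,1,3/2] = (16 - 0) / (3/2 - 0) = 32/3
q[-3,0,1,3/2] = (32/3 - 4/3) / (3/2 - (-3)) = 56/27
q(-2) = 8 + (-16/3)·(1) + (4/3)·(1)·(-2) + (56/27)·(1)·(-2)·(-3) = 112/9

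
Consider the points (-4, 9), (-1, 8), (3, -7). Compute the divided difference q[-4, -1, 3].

q[-4,-1] = (8 - 9) / (-1 - (-4)) = -1/3
q[-1,3] = (-7 - 8) / (3 - (-1)) = -15/4
q[-4,-1,3] = (-15/4 - (-1/3)) / (3 - (-4)) = -41/84

-41/84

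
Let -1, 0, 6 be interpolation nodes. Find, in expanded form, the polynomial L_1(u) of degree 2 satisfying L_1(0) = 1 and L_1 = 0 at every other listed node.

L_1(u) = (u + 1)(u - 6) / [(1)·(-6)]
       = (u^2 - 5u - 6) / (-6)

L_1(u) = -(1/6)u^2 + (5/6)u + 1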